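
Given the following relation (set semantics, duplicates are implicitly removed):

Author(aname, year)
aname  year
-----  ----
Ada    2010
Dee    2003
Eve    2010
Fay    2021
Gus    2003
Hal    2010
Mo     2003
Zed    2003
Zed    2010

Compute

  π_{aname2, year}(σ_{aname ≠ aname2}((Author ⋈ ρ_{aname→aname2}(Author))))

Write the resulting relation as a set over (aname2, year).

ρ[aname→aname2]: schema becomes (aname2, year); tuples unchanged.
Joining Author and ρ_{aname→aname2}(Author) on year yields {(Ada, 2010, Ada), (Ada, 2010, Eve), (Ada, 2010, Hal), (Ada, 2010, Zed), (Dee, 2003, Dee), (Dee, 2003, Gus), (Dee, 2003, Mo), (Dee, 2003, Zed), (Eve, 2010, Ada), (Eve, 2010, Eve), (Eve, 2010, Hal), (Eve, 2010, Zed), (Fay, 2021, Fay), (Gus, 2003, Dee), (Gus, 2003, Gus), (Gus, 2003, Mo), (Gus, 2003, Zed), (Hal, 2010, Ada), (Hal, 2010, Eve), (Hal, 2010, Hal), (Hal, 2010, Zed), (Mo, 2003, Dee), (Mo, 2003, Gus), (Mo, 2003, Mo), (Mo, 2003, Zed), (Zed, 2003, Dee), (Zed, 2003, Gus), (Zed, 2003, Mo), (Zed, 2003, Zed), (Zed, 2010, Ada), (Zed, 2010, Eve), (Zed, 2010, Hal), (Zed, 2010, Zed)}.
Apply σ_{aname ≠ aname2}; surviving tuples: {(Ada, 2010, Eve), (Ada, 2010, Hal), (Ada, 2010, Zed), (Dee, 2003, Gus), (Dee, 2003, Mo), (Dee, 2003, Zed), (Eve, 2010, Ada), (Eve, 2010, Hal), (Eve, 2010, Zed), (Gus, 2003, Dee), (Gus, 2003, Mo), (Gus, 2003, Zed), (Hal, 2010, Ada), (Hal, 2010, Eve), (Hal, 2010, Zed), (Mo, 2003, Dee), (Mo, 2003, Gus), (Mo, 2003, Zed), (Zed, 2003, Dee), (Zed, 2003, Gus), (Zed, 2003, Mo), (Zed, 2010, Ada), (Zed, 2010, Eve), (Zed, 2010, Hal)}
Keep only column(s) aname2, year (16 duplicate(s) eliminated): {(Ada, 2010), (Dee, 2003), (Eve, 2010), (Gus, 2003), (Hal, 2010), (Mo, 2003), (Zed, 2003), (Zed, 2010)}

{(Ada, 2010), (Dee, 2003), (Eve, 2010), (Gus, 2003), (Hal, 2010), (Mo, 2003), (Zed, 2003), (Zed, 2010)}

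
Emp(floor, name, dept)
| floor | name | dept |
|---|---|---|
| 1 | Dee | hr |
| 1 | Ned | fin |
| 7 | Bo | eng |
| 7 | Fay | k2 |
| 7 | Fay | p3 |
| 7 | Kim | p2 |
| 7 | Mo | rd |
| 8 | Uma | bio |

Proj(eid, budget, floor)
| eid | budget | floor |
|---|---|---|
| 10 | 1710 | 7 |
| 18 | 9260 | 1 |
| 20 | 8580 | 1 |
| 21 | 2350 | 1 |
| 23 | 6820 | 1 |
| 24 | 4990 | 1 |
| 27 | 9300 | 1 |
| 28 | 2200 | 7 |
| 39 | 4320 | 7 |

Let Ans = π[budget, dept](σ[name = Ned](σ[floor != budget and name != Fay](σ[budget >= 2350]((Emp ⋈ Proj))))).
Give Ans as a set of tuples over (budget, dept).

{(2350, fin), (4990, fin), (6820, fin), (8580, fin), (9260, fin), (9300, fin)}

Emp ⋈ Proj (natural join on floor): {(1, Dee, hr, 18, 9260), (1, Dee, hr, 20, 8580), (1, Dee, hr, 21, 2350), (1, Dee, hr, 23, 6820), (1, Dee, hr, 24, 4990), (1, Dee, hr, 27, 9300), (1, Ned, fin, 18, 9260), (1, Ned, fin, 20, 8580), (1, Ned, fin, 21, 2350), (1, Ned, fin, 23, 6820), (1, Ned, fin, 24, 4990), (1, Ned, fin, 27, 9300), (7, Bo, eng, 10, 1710), (7, Bo, eng, 28, 2200), (7, Bo, eng, 39, 4320), (7, Fay, k2, 10, 1710), (7, Fay, k2, 28, 2200), (7, Fay, k2, 39, 4320), (7, Fay, p3, 10, 1710), (7, Fay, p3, 28, 2200), (7, Fay, p3, 39, 4320), (7, Kim, p2, 10, 1710), (7, Kim, p2, 28, 2200), (7, Kim, p2, 39, 4320), (7, Mo, rd, 10, 1710), (7, Mo, rd, 28, 2200), (7, Mo, rd, 39, 4320)}
Apply σ_{budget >= 2350}; surviving tuples: {(1, Dee, hr, 18, 9260), (1, Dee, hr, 20, 8580), (1, Dee, hr, 21, 2350), (1, Dee, hr, 23, 6820), (1, Dee, hr, 24, 4990), (1, Dee, hr, 27, 9300), (1, Ned, fin, 18, 9260), (1, Ned, fin, 20, 8580), (1, Ned, fin, 21, 2350), (1, Ned, fin, 23, 6820), (1, Ned, fin, 24, 4990), (1, Ned, fin, 27, 9300), (7, Bo, eng, 39, 4320), (7, Fay, k2, 39, 4320), (7, Fay, p3, 39, 4320), (7, Kim, p2, 39, 4320), (7, Mo, rd, 39, 4320)}
Apply σ_{floor != budget and name != Fay}; surviving tuples: {(1, Dee, hr, 18, 9260), (1, Dee, hr, 20, 8580), (1, Dee, hr, 21, 2350), (1, Dee, hr, 23, 6820), (1, Dee, hr, 24, 4990), (1, Dee, hr, 27, 9300), (1, Ned, fin, 18, 9260), (1, Ned, fin, 20, 8580), (1, Ned, fin, 21, 2350), (1, Ned, fin, 23, 6820), (1, Ned, fin, 24, 4990), (1, Ned, fin, 27, 9300), (7, Bo, eng, 39, 4320), (7, Kim, p2, 39, 4320), (7, Mo, rd, 39, 4320)}
Apply σ_{name = Ned}; surviving tuples: {(1, Ned, fin, 18, 9260), (1, Ned, fin, 20, 8580), (1, Ned, fin, 21, 2350), (1, Ned, fin, 23, 6820), (1, Ned, fin, 24, 4990), (1, Ned, fin, 27, 9300)}
π[budget, dept]: project onto (budget, dept) → {(2350, fin), (4990, fin), (6820, fin), (8580, fin), (9260, fin), (9300, fin)}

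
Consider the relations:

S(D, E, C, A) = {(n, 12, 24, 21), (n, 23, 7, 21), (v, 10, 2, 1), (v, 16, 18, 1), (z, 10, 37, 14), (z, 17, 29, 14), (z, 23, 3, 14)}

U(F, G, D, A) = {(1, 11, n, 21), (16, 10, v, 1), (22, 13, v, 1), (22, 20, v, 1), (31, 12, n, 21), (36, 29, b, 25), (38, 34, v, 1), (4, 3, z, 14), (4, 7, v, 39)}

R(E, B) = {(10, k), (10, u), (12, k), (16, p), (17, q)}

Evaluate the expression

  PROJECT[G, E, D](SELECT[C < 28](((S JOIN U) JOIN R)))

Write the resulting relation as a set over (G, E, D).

{(10, 10, v), (10, 16, v), (11, 12, n), (12, 12, n), (13, 10, v), (13, 16, v), (20, 10, v), (20, 16, v), (34, 10, v), (34, 16, v)}

S ⋈ U (natural join on D, A): {(n, 12, 24, 21, 1, 11), (n, 12, 24, 21, 31, 12), (n, 23, 7, 21, 1, 11), (n, 23, 7, 21, 31, 12), (v, 10, 2, 1, 16, 10), (v, 10, 2, 1, 22, 13), (v, 10, 2, 1, 22, 20), (v, 10, 2, 1, 38, 34), (v, 16, 18, 1, 16, 10), (v, 16, 18, 1, 22, 13), (v, 16, 18, 1, 22, 20), (v, 16, 18, 1, 38, 34), (z, 10, 37, 14, 4, 3), (z, 17, 29, 14, 4, 3), (z, 23, 3, 14, 4, 3)}
(S JOIN U) ⋈ R (natural join on E): {(n, 12, 24, 21, 1, 11, k), (n, 12, 24, 21, 31, 12, k), (v, 10, 2, 1, 16, 10, k), (v, 10, 2, 1, 16, 10, u), (v, 10, 2, 1, 22, 13, k), (v, 10, 2, 1, 22, 13, u), (v, 10, 2, 1, 22, 20, k), (v, 10, 2, 1, 22, 20, u), (v, 10, 2, 1, 38, 34, k), (v, 10, 2, 1, 38, 34, u), (v, 16, 18, 1, 16, 10, p), (v, 16, 18, 1, 22, 13, p), (v, 16, 18, 1, 22, 20, p), (v, 16, 18, 1, 38, 34, p), (z, 10, 37, 14, 4, 3, k), (z, 10, 37, 14, 4, 3, u), (z, 17, 29, 14, 4, 3, q)}
Apply σ_{C < 28}; surviving tuples: {(n, 12, 24, 21, 1, 11, k), (n, 12, 24, 21, 31, 12, k), (v, 10, 2, 1, 16, 10, k), (v, 10, 2, 1, 16, 10, u), (v, 10, 2, 1, 22, 13, k), (v, 10, 2, 1, 22, 13, u), (v, 10, 2, 1, 22, 20, k), (v, 10, 2, 1, 22, 20, u), (v, 10, 2, 1, 38, 34, k), (v, 10, 2, 1, 38, 34, u), (v, 16, 18, 1, 16, 10, p), (v, 16, 18, 1, 22, 13, p), (v, 16, 18, 1, 22, 20, p), (v, 16, 18, 1, 38, 34, p)}
π[G, E, D]: project onto (G, E, D) (4 duplicate(s) eliminated) → {(10, 10, v), (10, 16, v), (11, 12, n), (12, 12, n), (13, 10, v), (13, 16, v), (20, 10, v), (20, 16, v), (34, 10, v), (34, 16, v)}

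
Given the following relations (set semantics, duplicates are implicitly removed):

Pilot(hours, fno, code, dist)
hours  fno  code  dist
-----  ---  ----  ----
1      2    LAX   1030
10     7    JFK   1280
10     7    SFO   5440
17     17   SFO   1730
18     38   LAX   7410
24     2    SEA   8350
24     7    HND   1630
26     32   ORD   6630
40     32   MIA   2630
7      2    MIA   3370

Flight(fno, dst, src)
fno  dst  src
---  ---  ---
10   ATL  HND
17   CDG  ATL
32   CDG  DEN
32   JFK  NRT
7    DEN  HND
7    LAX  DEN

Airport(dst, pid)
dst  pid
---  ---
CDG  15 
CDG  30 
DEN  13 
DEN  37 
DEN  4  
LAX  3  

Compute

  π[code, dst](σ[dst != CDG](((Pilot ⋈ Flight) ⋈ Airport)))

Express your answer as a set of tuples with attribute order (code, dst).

Joining Pilot and Flight on fno yields {(10, 7, JFK, 1280, DEN, HND), (10, 7, JFK, 1280, LAX, DEN), (10, 7, SFO, 5440, DEN, HND), (10, 7, SFO, 5440, LAX, DEN), (17, 17, SFO, 1730, CDG, ATL), (24, 7, HND, 1630, DEN, HND), (24, 7, HND, 1630, LAX, DEN), (26, 32, ORD, 6630, CDG, DEN), (26, 32, ORD, 6630, JFK, NRT), (40, 32, MIA, 2630, CDG, DEN), (40, 32, MIA, 2630, JFK, NRT)}.
Joining (Pilot ⋈ Flight) and Airport on dst yields {(10, 7, JFK, 1280, DEN, HND, 13), (10, 7, JFK, 1280, DEN, HND, 37), (10, 7, JFK, 1280, DEN, HND, 4), (10, 7, JFK, 1280, LAX, DEN, 3), (10, 7, SFO, 5440, DEN, HND, 13), (10, 7, SFO, 5440, DEN, HND, 37), (10, 7, SFO, 5440, DEN, HND, 4), (10, 7, SFO, 5440, LAX, DEN, 3), (17, 17, SFO, 1730, CDG, ATL, 15), (17, 17, SFO, 1730, CDG, ATL, 30), (24, 7, HND, 1630, DEN, HND, 13), (24, 7, HND, 1630, DEN, HND, 37), (24, 7, HND, 1630, DEN, HND, 4), (24, 7, HND, 1630, LAX, DEN, 3), (26, 32, ORD, 6630, CDG, DEN, 15), (26, 32, ORD, 6630, CDG, DEN, 30), (40, 32, MIA, 2630, CDG, DEN, 15), (40, 32, MIA, 2630, CDG, DEN, 30)}.
Apply σ_{dst != CDG}; surviving tuples: {(10, 7, JFK, 1280, DEN, HND, 13), (10, 7, JFK, 1280, DEN, HND, 37), (10, 7, JFK, 1280, DEN, HND, 4), (10, 7, JFK, 1280, LAX, DEN, 3), (10, 7, SFO, 5440, DEN, HND, 13), (10, 7, SFO, 5440, DEN, HND, 37), (10, 7, SFO, 5440, DEN, HND, 4), (10, 7, SFO, 5440, LAX, DEN, 3), (24, 7, HND, 1630, DEN, HND, 13), (24, 7, HND, 1630, DEN, HND, 37), (24, 7, HND, 1630, DEN, HND, 4), (24, 7, HND, 1630, LAX, DEN, 3)}
Keep only column(s) code, dst (6 duplicate(s) eliminated): {(HND, DEN), (HND, LAX), (JFK, DEN), (JFK, LAX), (SFO, DEN), (SFO, LAX)}

{(HND, DEN), (HND, LAX), (JFK, DEN), (JFK, LAX), (SFO, DEN), (SFO, LAX)}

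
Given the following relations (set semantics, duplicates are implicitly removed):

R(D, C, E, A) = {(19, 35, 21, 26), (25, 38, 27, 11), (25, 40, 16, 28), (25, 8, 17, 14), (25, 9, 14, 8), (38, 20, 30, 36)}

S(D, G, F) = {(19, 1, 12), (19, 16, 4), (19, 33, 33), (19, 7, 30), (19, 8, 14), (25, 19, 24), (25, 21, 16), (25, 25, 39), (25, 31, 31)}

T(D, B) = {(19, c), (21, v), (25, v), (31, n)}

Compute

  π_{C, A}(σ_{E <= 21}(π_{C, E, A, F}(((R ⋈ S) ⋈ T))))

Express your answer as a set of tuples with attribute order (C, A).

{(35, 26), (40, 28), (8, 14), (9, 8)}

Natural join on D: {(19, 35, 21, 26, 1, 12), (19, 35, 21, 26, 16, 4), (19, 35, 21, 26, 33, 33), (19, 35, 21, 26, 7, 30), (19, 35, 21, 26, 8, 14), (25, 38, 27, 11, 19, 24), (25, 38, 27, 11, 21, 16), (25, 38, 27, 11, 25, 39), (25, 38, 27, 11, 31, 31), (25, 40, 16, 28, 19, 24), (25, 40, 16, 28, 21, 16), (25, 40, 16, 28, 25, 39), (25, 40, 16, 28, 31, 31), (25, 8, 17, 14, 19, 24), (25, 8, 17, 14, 21, 16), (25, 8, 17, 14, 25, 39), (25, 8, 17, 14, 31, 31), (25, 9, 14, 8, 19, 24), (25, 9, 14, 8, 21, 16), (25, 9, 14, 8, 25, 39), (25, 9, 14, 8, 31, 31)}
Natural join on D: {(19, 35, 21, 26, 1, 12, c), (19, 35, 21, 26, 16, 4, c), (19, 35, 21, 26, 33, 33, c), (19, 35, 21, 26, 7, 30, c), (19, 35, 21, 26, 8, 14, c), (25, 38, 27, 11, 19, 24, v), (25, 38, 27, 11, 21, 16, v), (25, 38, 27, 11, 25, 39, v), (25, 38, 27, 11, 31, 31, v), (25, 40, 16, 28, 19, 24, v), (25, 40, 16, 28, 21, 16, v), (25, 40, 16, 28, 25, 39, v), (25, 40, 16, 28, 31, 31, v), (25, 8, 17, 14, 19, 24, v), (25, 8, 17, 14, 21, 16, v), (25, 8, 17, 14, 25, 39, v), (25, 8, 17, 14, 31, 31, v), (25, 9, 14, 8, 19, 24, v), (25, 9, 14, 8, 21, 16, v), (25, 9, 14, 8, 25, 39, v), (25, 9, 14, 8, 31, 31, v)}
π_{C, E, A, F} gives {(35, 21, 26, 12), (35, 21, 26, 14), (35, 21, 26, 30), (35, 21, 26, 33), (35, 21, 26, 4), (38, 27, 11, 16), (38, 27, 11, 24), (38, 27, 11, 31), (38, 27, 11, 39), (40, 16, 28, 16), (40, 16, 28, 24), (40, 16, 28, 31), (40, 16, 28, 39), (8, 17, 14, 16), (8, 17, 14, 24), (8, 17, 14, 31), (8, 17, 14, 39), (9, 14, 8, 16), (9, 14, 8, 24), (9, 14, 8, 31), (9, 14, 8, 39)}.
Filtering on E <= 21 leaves {(35, 21, 26, 12), (35, 21, 26, 14), (35, 21, 26, 30), (35, 21, 26, 33), (35, 21, 26, 4), (40, 16, 28, 16), (40, 16, 28, 24), (40, 16, 28, 31), (40, 16, 28, 39), (8, 17, 14, 16), (8, 17, 14, 24), (8, 17, 14, 31), (8, 17, 14, 39), (9, 14, 8, 16), (9, 14, 8, 24), (9, 14, 8, 31), (9, 14, 8, 39)}.
π_{C, A} gives {(35, 26), (40, 28), (8, 14), (9, 8)} (13 duplicate(s) eliminated).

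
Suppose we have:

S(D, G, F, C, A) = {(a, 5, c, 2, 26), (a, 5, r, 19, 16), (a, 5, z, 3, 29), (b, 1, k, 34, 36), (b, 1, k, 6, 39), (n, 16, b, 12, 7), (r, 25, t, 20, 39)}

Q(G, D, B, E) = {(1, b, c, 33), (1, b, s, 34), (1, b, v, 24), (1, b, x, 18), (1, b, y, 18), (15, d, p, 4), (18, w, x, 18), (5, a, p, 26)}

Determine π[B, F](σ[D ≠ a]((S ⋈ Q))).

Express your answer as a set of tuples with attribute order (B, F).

{(c, k), (s, k), (v, k), (x, k), (y, k)}

Natural join on D, G: {(a, 5, c, 2, 26, p, 26), (a, 5, r, 19, 16, p, 26), (a, 5, z, 3, 29, p, 26), (b, 1, k, 34, 36, c, 33), (b, 1, k, 34, 36, s, 34), (b, 1, k, 34, 36, v, 24), (b, 1, k, 34, 36, x, 18), (b, 1, k, 34, 36, y, 18), (b, 1, k, 6, 39, c, 33), (b, 1, k, 6, 39, s, 34), (b, 1, k, 6, 39, v, 24), (b, 1, k, 6, 39, x, 18), (b, 1, k, 6, 39, y, 18)}
σ[D ≠ a]: keep tuples satisfying D ≠ a → {(b, 1, k, 34, 36, c, 33), (b, 1, k, 34, 36, s, 34), (b, 1, k, 34, 36, v, 24), (b, 1, k, 34, 36, x, 18), (b, 1, k, 34, 36, y, 18), (b, 1, k, 6, 39, c, 33), (b, 1, k, 6, 39, s, 34), (b, 1, k, 6, 39, v, 24), (b, 1, k, 6, 39, x, 18), (b, 1, k, 6, 39, y, 18)}
Projecting to B, F (5 duplicate(s) eliminated): {(c, k), (s, k), (v, k), (x, k), (y, k)}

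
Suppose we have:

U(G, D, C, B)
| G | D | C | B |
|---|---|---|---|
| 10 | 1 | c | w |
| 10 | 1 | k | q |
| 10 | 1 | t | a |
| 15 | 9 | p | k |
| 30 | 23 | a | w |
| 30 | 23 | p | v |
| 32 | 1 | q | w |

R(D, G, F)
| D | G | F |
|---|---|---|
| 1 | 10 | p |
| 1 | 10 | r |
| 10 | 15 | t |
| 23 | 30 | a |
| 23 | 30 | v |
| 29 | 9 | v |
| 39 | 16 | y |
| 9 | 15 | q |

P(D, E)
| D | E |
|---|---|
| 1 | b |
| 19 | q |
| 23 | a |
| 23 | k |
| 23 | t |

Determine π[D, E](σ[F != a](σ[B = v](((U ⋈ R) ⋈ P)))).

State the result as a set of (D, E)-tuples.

{(23, a), (23, k), (23, t)}

U ⋈ R (natural join on G, D): {(10, 1, c, w, p), (10, 1, c, w, r), (10, 1, k, q, p), (10, 1, k, q, r), (10, 1, t, a, p), (10, 1, t, a, r), (15, 9, p, k, q), (30, 23, a, w, a), (30, 23, a, w, v), (30, 23, p, v, a), (30, 23, p, v, v)}
(U ⋈ R) ⋈ P (natural join on D): {(10, 1, c, w, p, b), (10, 1, c, w, r, b), (10, 1, k, q, p, b), (10, 1, k, q, r, b), (10, 1, t, a, p, b), (10, 1, t, a, r, b), (30, 23, a, w, a, a), (30, 23, a, w, a, k), (30, 23, a, w, a, t), (30, 23, a, w, v, a), (30, 23, a, w, v, k), (30, 23, a, w, v, t), (30, 23, p, v, a, a), (30, 23, p, v, a, k), (30, 23, p, v, a, t), (30, 23, p, v, v, a), (30, 23, p, v, v, k), (30, 23, p, v, v, t)}
Apply σ_{B = v}; surviving tuples: {(30, 23, p, v, a, a), (30, 23, p, v, a, k), (30, 23, p, v, a, t), (30, 23, p, v, v, a), (30, 23, p, v, v, k), (30, 23, p, v, v, t)}
Apply σ_{F != a}; surviving tuples: {(30, 23, p, v, v, a), (30, 23, p, v, v, k), (30, 23, p, v, v, t)}
Projecting to D, E: {(23, a), (23, k), (23, t)}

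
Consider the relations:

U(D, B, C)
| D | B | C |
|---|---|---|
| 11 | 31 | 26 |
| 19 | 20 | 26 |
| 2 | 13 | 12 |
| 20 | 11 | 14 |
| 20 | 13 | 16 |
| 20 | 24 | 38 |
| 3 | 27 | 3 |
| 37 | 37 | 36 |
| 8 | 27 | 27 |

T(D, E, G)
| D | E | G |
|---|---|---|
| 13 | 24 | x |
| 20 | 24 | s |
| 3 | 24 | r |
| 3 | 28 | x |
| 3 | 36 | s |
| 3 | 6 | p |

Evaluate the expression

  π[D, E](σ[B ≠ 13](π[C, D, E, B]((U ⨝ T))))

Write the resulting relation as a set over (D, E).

Joining U and T on D yields {(20, 11, 14, 24, s), (20, 13, 16, 24, s), (20, 24, 38, 24, s), (3, 27, 3, 24, r), (3, 27, 3, 28, x), (3, 27, 3, 36, s), (3, 27, 3, 6, p)}.
Projecting to C, D, E, B: {(14, 20, 24, 11), (16, 20, 24, 13), (3, 3, 24, 27), (3, 3, 28, 27), (3, 3, 36, 27), (3, 3, 6, 27), (38, 20, 24, 24)}
Selection B ≠ 13: {(14, 20, 24, 11), (3, 3, 24, 27), (3, 3, 28, 27), (3, 3, 36, 27), (3, 3, 6, 27), (38, 20, 24, 24)}
Projecting to D, E (1 duplicate(s) eliminated): {(20, 24), (3, 24), (3, 28), (3, 36), (3, 6)}

{(20, 24), (3, 24), (3, 28), (3, 36), (3, 6)}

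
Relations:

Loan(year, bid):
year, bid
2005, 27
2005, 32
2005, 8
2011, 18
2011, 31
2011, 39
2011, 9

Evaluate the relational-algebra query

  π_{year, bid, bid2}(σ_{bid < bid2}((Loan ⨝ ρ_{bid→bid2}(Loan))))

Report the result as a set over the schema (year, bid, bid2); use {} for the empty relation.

ρ[bid→bid2]: schema becomes (year, bid2); tuples unchanged.
Loan ⋈ ρ_{bid→bid2}(Loan) (natural join on year): {(2005, 27, 27), (2005, 27, 32), (2005, 27, 8), (2005, 32, 27), (2005, 32, 32), (2005, 32, 8), (2005, 8, 27), (2005, 8, 32), (2005, 8, 8), (2011, 18, 18), (2011, 18, 31), (2011, 18, 39), (2011, 18, 9), (2011, 31, 18), (2011, 31, 31), (2011, 31, 39), (2011, 31, 9), (2011, 39, 18), (2011, 39, 31), (2011, 39, 39), (2011, 39, 9), (2011, 9, 18), (2011, 9, 31), (2011, 9, 39), (2011, 9, 9)}
Selection bid < bid2: {(2005, 27, 32), (2005, 8, 27), (2005, 8, 32), (2011, 18, 31), (2011, 18, 39), (2011, 31, 39), (2011, 9, 18), (2011, 9, 31), (2011, 9, 39)}
Projecting to year, bid, bid2: {(2005, 27, 32), (2005, 8, 27), (2005, 8, 32), (2011, 18, 31), (2011, 18, 39), (2011, 31, 39), (2011, 9, 18), (2011, 9, 31), (2011, 9, 39)}

{(2005, 27, 32), (2005, 8, 27), (2005, 8, 32), (2011, 18, 31), (2011, 18, 39), (2011, 31, 39), (2011, 9, 18), (2011, 9, 31), (2011, 9, 39)}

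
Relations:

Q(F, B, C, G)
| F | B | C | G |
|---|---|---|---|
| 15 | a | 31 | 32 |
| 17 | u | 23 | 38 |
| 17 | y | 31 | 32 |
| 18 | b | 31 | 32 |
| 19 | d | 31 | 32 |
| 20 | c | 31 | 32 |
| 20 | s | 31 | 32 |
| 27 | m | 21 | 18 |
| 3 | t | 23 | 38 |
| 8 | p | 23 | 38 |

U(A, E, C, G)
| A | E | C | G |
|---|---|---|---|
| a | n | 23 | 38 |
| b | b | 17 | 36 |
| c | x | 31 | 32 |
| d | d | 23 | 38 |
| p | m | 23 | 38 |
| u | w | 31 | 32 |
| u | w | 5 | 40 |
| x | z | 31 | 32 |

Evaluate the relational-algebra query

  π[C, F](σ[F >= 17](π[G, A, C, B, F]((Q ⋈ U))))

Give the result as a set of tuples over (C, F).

{(23, 17), (31, 17), (31, 18), (31, 19), (31, 20)}

Joining Q and U on C, G yields {(15, a, 31, 32, c, x), (15, a, 31, 32, u, w), (15, a, 31, 32, x, z), (17, u, 23, 38, a, n), (17, u, 23, 38, d, d), (17, u, 23, 38, p, m), (17, y, 31, 32, c, x), (17, y, 31, 32, u, w), (17, y, 31, 32, x, z), (18, b, 31, 32, c, x), (18, b, 31, 32, u, w), (18, b, 31, 32, x, z), (19, d, 31, 32, c, x), (19, d, 31, 32, u, w), (19, d, 31, 32, x, z), (20, c, 31, 32, c, x), (20, c, 31, 32, u, w), (20, c, 31, 32, x, z), (20, s, 31, 32, c, x), (20, s, 31, 32, u, w), (20, s, 31, 32, x, z), (3, t, 23, 38, a, n), (3, t, 23, 38, d, d), (3, t, 23, 38, p, m), (8, p, 23, 38, a, n), (8, p, 23, 38, d, d), (8, p, 23, 38, p, m)}.
π[G, A, C, B, F]: project onto (G, A, C, B, F) → {(32, c, 31, a, 15), (32, c, 31, b, 18), (32, c, 31, c, 20), (32, c, 31, d, 19), (32, c, 31, s, 20), (32, c, 31, y, 17), (32, u, 31, a, 15), (32, u, 31, b, 18), (32, u, 31, c, 20), (32, u, 31, d, 19), (32, u, 31, s, 20), (32, u, 31, y, 17), (32, x, 31, a, 15), (32, x, 31, b, 18), (32, x, 31, c, 20), (32, x, 31, d, 19), (32, x, 31, s, 20), (32, x, 31, y, 17), (38, a, 23, p, 8), (38, a, 23, t, 3), (38, a, 23, u, 17), (38, d, 23, p, 8), (38, d, 23, t, 3), (38, d, 23, u, 17), (38, p, 23, p, 8), (38, p, 23, t, 3), (38, p, 23, u, 17)}
Selection F >= 17: {(32, c, 31, b, 18), (32, c, 31, c, 20), (32, c, 31, d, 19), (32, c, 31, s, 20), (32, c, 31, y, 17), (32, u, 31, b, 18), (32, u, 31, c, 20), (32, u, 31, d, 19), (32, u, 31, s, 20), (32, u, 31, y, 17), (32, x, 31, b, 18), (32, x, 31, c, 20), (32, x, 31, d, 19), (32, x, 31, s, 20), (32, x, 31, y, 17), (38, a, 23, u, 17), (38, d, 23, u, 17), (38, p, 23, u, 17)}
π[C, F]: project onto (C, F) (13 duplicate(s) eliminated) → {(23, 17), (31, 17), (31, 18), (31, 19), (31, 20)}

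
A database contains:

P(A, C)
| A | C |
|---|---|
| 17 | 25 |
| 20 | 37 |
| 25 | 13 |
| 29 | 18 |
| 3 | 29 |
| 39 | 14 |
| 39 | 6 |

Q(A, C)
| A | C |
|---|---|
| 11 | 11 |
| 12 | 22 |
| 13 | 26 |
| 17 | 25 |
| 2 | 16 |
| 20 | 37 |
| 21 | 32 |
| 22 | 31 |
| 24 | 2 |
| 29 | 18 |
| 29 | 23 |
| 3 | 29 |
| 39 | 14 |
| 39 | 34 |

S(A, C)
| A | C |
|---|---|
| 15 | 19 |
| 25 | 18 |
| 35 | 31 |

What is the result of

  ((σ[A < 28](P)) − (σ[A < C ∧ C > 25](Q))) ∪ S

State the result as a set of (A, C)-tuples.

σ[A < 28]: keep tuples satisfying A < 28 → {(17, 25), (20, 37), (25, 13), (3, 29)}
σ[A < C ∧ C > 25]: keep tuples satisfying A < C ∧ C > 25 → {(13, 26), (20, 37), (21, 32), (22, 31), (3, 29)}
Taking the difference: {(17, 25), (25, 13)}
Taking the union: {(15, 19), (17, 25), (25, 13), (25, 18), (35, 31)}

{(15, 19), (17, 25), (25, 13), (25, 18), (35, 31)}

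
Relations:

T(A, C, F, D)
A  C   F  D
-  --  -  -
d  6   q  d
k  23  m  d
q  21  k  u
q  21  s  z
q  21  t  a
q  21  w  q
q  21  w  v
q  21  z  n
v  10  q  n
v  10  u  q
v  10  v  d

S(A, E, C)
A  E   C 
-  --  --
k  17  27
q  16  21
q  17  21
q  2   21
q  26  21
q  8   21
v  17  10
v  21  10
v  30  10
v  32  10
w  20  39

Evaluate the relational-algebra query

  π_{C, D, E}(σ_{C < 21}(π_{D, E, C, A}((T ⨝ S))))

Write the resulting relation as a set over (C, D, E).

T ⋈ S (natural join on A, C): {(q, 21, k, u, 16), (q, 21, k, u, 17), (q, 21, k, u, 2), (q, 21, k, u, 26), (q, 21, k, u, 8), (q, 21, s, z, 16), (q, 21, s, z, 17), (q, 21, s, z, 2), (q, 21, s, z, 26), (q, 21, s, z, 8), (q, 21, t, a, 16), (q, 21, t, a, 17), (q, 21, t, a, 2), (q, 21, t, a, 26), (q, 21, t, a, 8), (q, 21, w, q, 16), (q, 21, w, q, 17), (q, 21, w, q, 2), (q, 21, w, q, 26), (q, 21, w, q, 8), (q, 21, w, v, 16), (q, 21, w, v, 17), (q, 21, w, v, 2), (q, 21, w, v, 26), (q, 21, w, v, 8), (q, 21, z, n, 16), (q, 21, z, n, 17), (q, 21, z, n, 2), (q, 21, z, n, 26), (q, 21, z, n, 8), (v, 10, q, n, 17), (v, 10, q, n, 21), (v, 10, q, n, 30), (v, 10, q, n, 32), (v, 10, u, q, 17), (v, 10, u, q, 21), (v, 10, u, q, 30), (v, 10, u, q, 32), (v, 10, v, d, 17), (v, 10, v, d, 21), (v, 10, v, d, 30), (v, 10, v, d, 32)}
Projecting to D, E, C, A: {(a, 16, 21, q), (a, 17, 21, q), (a, 2, 21, q), (a, 26, 21, q), (a, 8, 21, q), (d, 17, 10, v), (d, 21, 10, v), (d, 30, 10, v), (d, 32, 10, v), (n, 16, 21, q), (n, 17, 10, v), (n, 17, 21, q), (n, 2, 21, q), (n, 21, 10, v), (n, 26, 21, q), (n, 30, 10, v), (n, 32, 10, v), (n, 8, 21, q), (q, 16, 21, q), (q, 17, 10, v), (q, 17, 21, q), (q, 2, 21, q), (q, 21, 10, v), (q, 26, 21, q), (q, 30, 10, v), (q, 32, 10, v), (q, 8, 21, q), (u, 16, 21, q), (u, 17, 21, q), (u, 2, 21, q), (u, 26, 21, q), (u, 8, 21, q), (v, 16, 21, q), (v, 17, 21, q), (v, 2, 21, q), (v, 26, 21, q), (v, 8, 21, q), (z, 16, 21, q), (z, 17, 21, q), (z, 2, 21, q), (z, 26, 21, q), (z, 8, 21, q)}
Apply σ_{C < 21}; surviving tuples: {(d, 17, 10, v), (d, 21, 10, v), (d, 30, 10, v), (d, 32, 10, v), (n, 17, 10, v), (n, 21, 10, v), (n, 30, 10, v), (n, 32, 10, v), (q, 17, 10, v), (q, 21, 10, v), (q, 30, 10, v), (q, 32, 10, v)}
Projecting to C, D, E: {(10, d, 17), (10, d, 21), (10, d, 30), (10, d, 32), (10, n, 17), (10, n, 21), (10, n, 30), (10, n, 32), (10, q, 17), (10, q, 21), (10, q, 30), (10, q, 32)}

{(10, d, 17), (10, d, 21), (10, d, 30), (10, d, 32), (10, n, 17), (10, n, 21), (10, n, 30), (10, n, 32), (10, q, 17), (10, q, 21), (10, q, 30), (10, q, 32)}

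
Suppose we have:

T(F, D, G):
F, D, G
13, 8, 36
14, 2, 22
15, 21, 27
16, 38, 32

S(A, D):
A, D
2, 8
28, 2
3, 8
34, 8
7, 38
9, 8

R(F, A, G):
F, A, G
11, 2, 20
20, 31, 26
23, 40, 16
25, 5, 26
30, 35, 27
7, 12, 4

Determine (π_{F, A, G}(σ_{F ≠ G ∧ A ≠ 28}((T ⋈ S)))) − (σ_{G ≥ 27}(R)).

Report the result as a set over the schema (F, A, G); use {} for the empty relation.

{(13, 2, 36), (13, 3, 36), (13, 34, 36), (13, 9, 36), (16, 7, 32)}

Joining T and S on D yields {(13, 8, 36, 2), (13, 8, 36, 3), (13, 8, 36, 34), (13, 8, 36, 9), (14, 2, 22, 28), (16, 38, 32, 7)}.
Apply σ_{F ≠ G ∧ A ≠ 28}; surviving tuples: {(13, 8, 36, 2), (13, 8, 36, 3), (13, 8, 36, 34), (13, 8, 36, 9), (16, 38, 32, 7)}
Projecting to F, A, G: {(13, 2, 36), (13, 3, 36), (13, 34, 36), (13, 9, 36), (16, 7, 32)}
Apply σ_{G ≥ 27}; surviving tuples: {(30, 35, 27)}
Taking the difference: {(13, 2, 36), (13, 3, 36), (13, 34, 36), (13, 9, 36), (16, 7, 32)}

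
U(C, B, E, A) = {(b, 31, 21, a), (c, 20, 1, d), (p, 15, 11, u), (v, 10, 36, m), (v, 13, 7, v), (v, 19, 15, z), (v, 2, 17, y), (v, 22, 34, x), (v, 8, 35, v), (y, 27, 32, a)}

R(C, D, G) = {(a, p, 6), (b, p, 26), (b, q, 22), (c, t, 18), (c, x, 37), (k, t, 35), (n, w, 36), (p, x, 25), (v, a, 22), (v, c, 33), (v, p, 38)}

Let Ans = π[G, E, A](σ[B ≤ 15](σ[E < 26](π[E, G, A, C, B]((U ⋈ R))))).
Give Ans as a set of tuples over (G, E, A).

U ⋈ R (natural join on C): {(b, 31, 21, a, p, 26), (b, 31, 21, a, q, 22), (c, 20, 1, d, t, 18), (c, 20, 1, d, x, 37), (p, 15, 11, u, x, 25), (v, 10, 36, m, a, 22), (v, 10, 36, m, c, 33), (v, 10, 36, m, p, 38), (v, 13, 7, v, a, 22), (v, 13, 7, v, c, 33), (v, 13, 7, v, p, 38), (v, 19, 15, z, a, 22), (v, 19, 15, z, c, 33), (v, 19, 15, z, p, 38), (v, 2, 17, y, a, 22), (v, 2, 17, y, c, 33), (v, 2, 17, y, p, 38), (v, 22, 34, x, a, 22), (v, 22, 34, x, c, 33), (v, 22, 34, x, p, 38), (v, 8, 35, v, a, 22), (v, 8, 35, v, c, 33), (v, 8, 35, v, p, 38)}
Keep only column(s) E, G, A, C, B: {(1, 18, d, c, 20), (1, 37, d, c, 20), (11, 25, u, p, 15), (15, 22, z, v, 19), (15, 33, z, v, 19), (15, 38, z, v, 19), (17, 22, y, v, 2), (17, 33, y, v, 2), (17, 38, y, v, 2), (21, 22, a, b, 31), (21, 26, a, b, 31), (34, 22, x, v, 22), (34, 33, x, v, 22), (34, 38, x, v, 22), (35, 22, v, v, 8), (35, 33, v, v, 8), (35, 38, v, v, 8), (36, 22, m, v, 10), (36, 33, m, v, 10), (36, 38, m, v, 10), (7, 22, v, v, 13), (7, 33, v, v, 13), (7, 38, v, v, 13)}
Selection E < 26: {(1, 18, d, c, 20), (1, 37, d, c, 20), (11, 25, u, p, 15), (15, 22, z, v, 19), (15, 33, z, v, 19), (15, 38, z, v, 19), (17, 22, y, v, 2), (17, 33, y, v, 2), (17, 38, y, v, 2), (21, 22, a, b, 31), (21, 26, a, b, 31), (7, 22, v, v, 13), (7, 33, v, v, 13), (7, 38, v, v, 13)}
Selection B ≤ 15: {(11, 25, u, p, 15), (17, 22, y, v, 2), (17, 33, y, v, 2), (17, 38, y, v, 2), (7, 22, v, v, 13), (7, 33, v, v, 13), (7, 38, v, v, 13)}
Keep only column(s) G, E, A: {(22, 17, y), (22, 7, v), (25, 11, u), (33, 17, y), (33, 7, v), (38, 17, y), (38, 7, v)}

{(22, 17, y), (22, 7, v), (25, 11, u), (33, 17, y), (33, 7, v), (38, 17, y), (38, 7, v)}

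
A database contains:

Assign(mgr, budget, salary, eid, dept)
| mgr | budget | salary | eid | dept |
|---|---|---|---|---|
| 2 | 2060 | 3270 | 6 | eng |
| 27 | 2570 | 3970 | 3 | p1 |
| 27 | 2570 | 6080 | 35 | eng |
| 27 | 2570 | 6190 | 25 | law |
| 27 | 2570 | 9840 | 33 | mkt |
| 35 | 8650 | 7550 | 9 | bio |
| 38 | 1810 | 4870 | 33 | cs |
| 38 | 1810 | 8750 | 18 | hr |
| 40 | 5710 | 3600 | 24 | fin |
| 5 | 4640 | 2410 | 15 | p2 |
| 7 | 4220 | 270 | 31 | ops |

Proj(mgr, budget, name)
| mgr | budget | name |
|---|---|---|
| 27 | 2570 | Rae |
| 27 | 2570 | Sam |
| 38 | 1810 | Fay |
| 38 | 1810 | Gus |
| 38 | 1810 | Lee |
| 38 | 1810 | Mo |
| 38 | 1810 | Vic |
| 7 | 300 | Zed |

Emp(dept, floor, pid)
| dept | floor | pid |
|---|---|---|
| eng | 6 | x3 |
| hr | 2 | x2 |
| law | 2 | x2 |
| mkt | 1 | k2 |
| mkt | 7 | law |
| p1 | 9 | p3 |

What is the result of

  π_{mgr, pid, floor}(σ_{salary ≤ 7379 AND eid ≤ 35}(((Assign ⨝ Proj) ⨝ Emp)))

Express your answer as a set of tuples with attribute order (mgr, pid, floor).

Joining Assign and Proj on mgr, budget yields {(27, 2570, 3970, 3, p1, Rae), (27, 2570, 3970, 3, p1, Sam), (27, 2570, 6080, 35, eng, Rae), (27, 2570, 6080, 35, eng, Sam), (27, 2570, 6190, 25, law, Rae), (27, 2570, 6190, 25, law, Sam), (27, 2570, 9840, 33, mkt, Rae), (27, 2570, 9840, 33, mkt, Sam), (38, 1810, 4870, 33, cs, Fay), (38, 1810, 4870, 33, cs, Gus), (38, 1810, 4870, 33, cs, Lee), (38, 1810, 4870, 33, cs, Mo), (38, 1810, 4870, 33, cs, Vic), (38, 1810, 8750, 18, hr, Fay), (38, 1810, 8750, 18, hr, Gus), (38, 1810, 8750, 18, hr, Lee), (38, 1810, 8750, 18, hr, Mo), (38, 1810, 8750, 18, hr, Vic)}.
Joining (Assign ⨝ Proj) and Emp on dept yields {(27, 2570, 3970, 3, p1, Rae, 9, p3), (27, 2570, 3970, 3, p1, Sam, 9, p3), (27, 2570, 6080, 35, eng, Rae, 6, x3), (27, 2570, 6080, 35, eng, Sam, 6, x3), (27, 2570, 6190, 25, law, Rae, 2, x2), (27, 2570, 6190, 25, law, Sam, 2, x2), (27, 2570, 9840, 33, mkt, Rae, 1, k2), (27, 2570, 9840, 33, mkt, Rae, 7, law), (27, 2570, 9840, 33, mkt, Sam, 1, k2), (27, 2570, 9840, 33, mkt, Sam, 7, law), (38, 1810, 8750, 18, hr, Fay, 2, x2), (38, 1810, 8750, 18, hr, Gus, 2, x2), (38, 1810, 8750, 18, hr, Lee, 2, x2), (38, 1810, 8750, 18, hr, Mo, 2, x2), (38, 1810, 8750, 18, hr, Vic, 2, x2)}.
Filtering on salary ≤ 7379 AND eid ≤ 35 leaves {(27, 2570, 3970, 3, p1, Rae, 9, p3), (27, 2570, 3970, 3, p1, Sam, 9, p3), (27, 2570, 6080, 35, eng, Rae, 6, x3), (27, 2570, 6080, 35, eng, Sam, 6, x3), (27, 2570, 6190, 25, law, Rae, 2, x2), (27, 2570, 6190, 25, law, Sam, 2, x2)}.
Keep only column(s) mgr, pid, floor (3 duplicate(s) eliminated): {(27, p3, 9), (27, x2, 2), (27, x3, 6)}

{(27, p3, 9), (27, x2, 2), (27, x3, 6)}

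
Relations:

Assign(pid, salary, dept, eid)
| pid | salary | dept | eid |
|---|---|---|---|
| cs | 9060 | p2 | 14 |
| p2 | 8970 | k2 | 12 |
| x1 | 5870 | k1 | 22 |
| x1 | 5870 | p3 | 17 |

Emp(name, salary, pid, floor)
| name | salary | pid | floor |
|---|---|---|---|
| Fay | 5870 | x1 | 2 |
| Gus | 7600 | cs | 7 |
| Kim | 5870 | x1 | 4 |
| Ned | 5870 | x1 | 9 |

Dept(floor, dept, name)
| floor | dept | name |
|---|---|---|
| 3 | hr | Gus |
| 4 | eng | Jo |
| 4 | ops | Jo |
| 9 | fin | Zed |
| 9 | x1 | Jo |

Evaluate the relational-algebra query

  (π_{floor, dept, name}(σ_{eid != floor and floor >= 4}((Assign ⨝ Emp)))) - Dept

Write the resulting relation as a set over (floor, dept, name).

{(4, k1, Kim), (4, p3, Kim), (9, k1, Ned), (9, p3, Ned)}

Joining Assign and Emp on pid, salary yields {(x1, 5870, k1, 22, Fay, 2), (x1, 5870, k1, 22, Kim, 4), (x1, 5870, k1, 22, Ned, 9), (x1, 5870, p3, 17, Fay, 2), (x1, 5870, p3, 17, Kim, 4), (x1, 5870, p3, 17, Ned, 9)}.
Apply σ_{eid != floor and floor >= 4}; surviving tuples: {(x1, 5870, k1, 22, Kim, 4), (x1, 5870, k1, 22, Ned, 9), (x1, 5870, p3, 17, Kim, 4), (x1, 5870, p3, 17, Ned, 9)}
Projecting to floor, dept, name: {(4, k1, Kim), (4, p3, Kim), (9, k1, Ned), (9, p3, Ned)}
Set difference of the two operands is {(4, k1, Kim), (4, p3, Kim), (9, k1, Ned), (9, p3, Ned)}.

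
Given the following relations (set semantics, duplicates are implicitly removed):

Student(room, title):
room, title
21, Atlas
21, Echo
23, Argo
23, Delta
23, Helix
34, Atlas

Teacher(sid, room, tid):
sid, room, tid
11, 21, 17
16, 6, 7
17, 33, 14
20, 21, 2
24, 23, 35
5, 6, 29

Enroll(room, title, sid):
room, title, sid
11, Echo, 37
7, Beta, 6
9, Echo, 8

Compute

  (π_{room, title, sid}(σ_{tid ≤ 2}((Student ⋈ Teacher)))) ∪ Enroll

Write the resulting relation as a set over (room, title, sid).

Natural join on room: {(21, Atlas, 11, 17), (21, Atlas, 20, 2), (21, Echo, 11, 17), (21, Echo, 20, 2), (23, Argo, 24, 35), (23, Delta, 24, 35), (23, Helix, 24, 35)}
Selection tid ≤ 2: {(21, Atlas, 20, 2), (21, Echo, 20, 2)}
Projecting to room, title, sid: {(21, Atlas, 20), (21, Echo, 20)}
Union: {(21, Atlas, 20), (21, Echo, 20)} with {(11, Echo, 37), (7, Beta, 6), (9, Echo, 8)} → {(11, Echo, 37), (21, Atlas, 20), (21, Echo, 20), (7, Beta, 6), (9, Echo, 8)}

{(11, Echo, 37), (21, Atlas, 20), (21, Echo, 20), (7, Beta, 6), (9, Echo, 8)}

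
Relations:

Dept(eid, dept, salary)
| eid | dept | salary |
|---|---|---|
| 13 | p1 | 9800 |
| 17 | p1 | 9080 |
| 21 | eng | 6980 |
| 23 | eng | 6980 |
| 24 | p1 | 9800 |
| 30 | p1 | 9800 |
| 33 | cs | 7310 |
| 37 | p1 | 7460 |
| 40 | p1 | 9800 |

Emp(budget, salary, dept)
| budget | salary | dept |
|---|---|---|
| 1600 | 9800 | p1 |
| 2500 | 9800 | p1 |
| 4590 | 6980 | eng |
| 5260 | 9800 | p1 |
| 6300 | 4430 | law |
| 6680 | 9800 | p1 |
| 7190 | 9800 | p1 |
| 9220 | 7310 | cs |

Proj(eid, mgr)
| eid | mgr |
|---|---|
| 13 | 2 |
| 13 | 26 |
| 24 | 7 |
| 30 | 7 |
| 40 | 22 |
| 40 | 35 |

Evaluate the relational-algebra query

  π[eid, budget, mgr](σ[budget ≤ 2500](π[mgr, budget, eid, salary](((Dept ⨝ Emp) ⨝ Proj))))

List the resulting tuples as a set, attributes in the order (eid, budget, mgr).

Joining Dept and Emp on dept, salary yields {(13, p1, 9800, 1600), (13, p1, 9800, 2500), (13, p1, 9800, 5260), (13, p1, 9800, 6680), (13, p1, 9800, 7190), (21, eng, 6980, 4590), (23, eng, 6980, 4590), (24, p1, 9800, 1600), (24, p1, 9800, 2500), (24, p1, 9800, 5260), (24, p1, 9800, 6680), (24, p1, 9800, 7190), (30, p1, 9800, 1600), (30, p1, 9800, 2500), (30, p1, 9800, 5260), (30, p1, 9800, 6680), (30, p1, 9800, 7190), (33, cs, 7310, 9220), (40, p1, 9800, 1600), (40, p1, 9800, 2500), (40, p1, 9800, 5260), (40, p1, 9800, 6680), (40, p1, 9800, 7190)}.
Joining (Dept ⨝ Emp) and Proj on eid yields {(13, p1, 9800, 1600, 2), (13, p1, 9800, 1600, 26), (13, p1, 9800, 2500, 2), (13, p1, 9800, 2500, 26), (13, p1, 9800, 5260, 2), (13, p1, 9800, 5260, 26), (13, p1, 9800, 6680, 2), (13, p1, 9800, 6680, 26), (13, p1, 9800, 7190, 2), (13, p1, 9800, 7190, 26), (24, p1, 9800, 1600, 7), (24, p1, 9800, 2500, 7), (24, p1, 9800, 5260, 7), (24, p1, 9800, 6680, 7), (24, p1, 9800, 7190, 7), (30, p1, 9800, 1600, 7), (30, p1, 9800, 2500, 7), (30, p1, 9800, 5260, 7), (30, p1, 9800, 6680, 7), (30, p1, 9800, 7190, 7), (40, p1, 9800, 1600, 22), (40, p1, 9800, 1600, 35), (40, p1, 9800, 2500, 22), (40, p1, 9800, 2500, 35), (40, p1, 9800, 5260, 22), (40, p1, 9800, 5260, 35), (40, p1, 9800, 6680, 22), (40, p1, 9800, 6680, 35), (40, p1, 9800, 7190, 22), (40, p1, 9800, 7190, 35)}.
Keep only column(s) mgr, budget, eid, salary: {(2, 1600, 13, 9800), (2, 2500, 13, 9800), (2, 5260, 13, 9800), (2, 6680, 13, 9800), (2, 7190, 13, 9800), (22, 1600, 40, 9800), (22, 2500, 40, 9800), (22, 5260, 40, 9800), (22, 6680, 40, 9800), (22, 7190, 40, 9800), (26, 1600, 13, 9800), (26, 2500, 13, 9800), (26, 5260, 13, 9800), (26, 6680, 13, 9800), (26, 7190, 13, 9800), (35, 1600, 40, 9800), (35, 2500, 40, 9800), (35, 5260, 40, 9800), (35, 6680, 40, 9800), (35, 7190, 40, 9800), (7, 1600, 24, 9800), (7, 1600, 30, 9800), (7, 2500, 24, 9800), (7, 2500, 30, 9800), (7, 5260, 24, 9800), (7, 5260, 30, 9800), (7, 6680, 24, 9800), (7, 6680, 30, 9800), (7, 7190, 24, 9800), (7, 7190, 30, 9800)}
Apply σ_{budget ≤ 2500}; surviving tuples: {(2, 1600, 13, 9800), (2, 2500, 13, 9800), (22, 1600, 40, 9800), (22, 2500, 40, 9800), (26, 1600, 13, 9800), (26, 2500, 13, 9800), (35, 1600, 40, 9800), (35, 2500, 40, 9800), (7, 1600, 24, 9800), (7, 1600, 30, 9800), (7, 2500, 24, 9800), (7, 2500, 30, 9800)}
Keep only column(s) eid, budget, mgr: {(13, 1600, 2), (13, 1600, 26), (13, 2500, 2), (13, 2500, 26), (24, 1600, 7), (24, 2500, 7), (30, 1600, 7), (30, 2500, 7), (40, 1600, 22), (40, 1600, 35), (40, 2500, 22), (40, 2500, 35)}

{(13, 1600, 2), (13, 1600, 26), (13, 2500, 2), (13, 2500, 26), (24, 1600, 7), (24, 2500, 7), (30, 1600, 7), (30, 2500, 7), (40, 1600, 22), (40, 1600, 35), (40, 2500, 22), (40, 2500, 35)}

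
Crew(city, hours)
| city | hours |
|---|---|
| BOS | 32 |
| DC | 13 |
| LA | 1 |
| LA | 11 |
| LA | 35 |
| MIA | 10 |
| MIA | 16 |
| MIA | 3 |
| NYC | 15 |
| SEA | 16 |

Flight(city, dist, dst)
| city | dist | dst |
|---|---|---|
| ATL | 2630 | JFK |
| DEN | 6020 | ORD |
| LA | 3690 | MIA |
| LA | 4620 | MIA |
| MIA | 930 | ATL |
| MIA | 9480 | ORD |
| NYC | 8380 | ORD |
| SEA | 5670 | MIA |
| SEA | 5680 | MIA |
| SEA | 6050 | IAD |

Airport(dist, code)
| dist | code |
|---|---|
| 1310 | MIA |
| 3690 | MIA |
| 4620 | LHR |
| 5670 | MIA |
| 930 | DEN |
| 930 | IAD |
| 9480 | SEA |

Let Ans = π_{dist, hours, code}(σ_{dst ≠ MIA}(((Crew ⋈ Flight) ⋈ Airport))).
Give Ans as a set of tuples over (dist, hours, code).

Crew ⋈ Flight (natural join on city): {(LA, 1, 3690, MIA), (LA, 1, 4620, MIA), (LA, 11, 3690, MIA), (LA, 11, 4620, MIA), (LA, 35, 3690, MIA), (LA, 35, 4620, MIA), (MIA, 10, 930, ATL), (MIA, 10, 9480, ORD), (MIA, 16, 930, ATL), (MIA, 16, 9480, ORD), (MIA, 3, 930, ATL), (MIA, 3, 9480, ORD), (NYC, 15, 8380, ORD), (SEA, 16, 5670, MIA), (SEA, 16, 5680, MIA), (SEA, 16, 6050, IAD)}
(Crew ⋈ Flight) ⋈ Airport (natural join on dist): {(LA, 1, 3690, MIA, MIA), (LA, 1, 4620, MIA, LHR), (LA, 11, 3690, MIA, MIA), (LA, 11, 4620, MIA, LHR), (LA, 35, 3690, MIA, MIA), (LA, 35, 4620, MIA, LHR), (MIA, 10, 930, ATL, DEN), (MIA, 10, 930, ATL, IAD), (MIA, 10, 9480, ORD, SEA), (MIA, 16, 930, ATL, DEN), (MIA, 16, 930, ATL, IAD), (MIA, 16, 9480, ORD, SEA), (MIA, 3, 930, ATL, DEN), (MIA, 3, 930, ATL, IAD), (MIA, 3, 9480, ORD, SEA), (SEA, 16, 5670, MIA, MIA)}
Apply σ_{dst ≠ MIA}; surviving tuples: {(MIA, 10, 930, ATL, DEN), (MIA, 10, 930, ATL, IAD), (MIA, 10, 9480, ORD, SEA), (MIA, 16, 930, ATL, DEN), (MIA, 16, 930, ATL, IAD), (MIA, 16, 9480, ORD, SEA), (MIA, 3, 930, ATL, DEN), (MIA, 3, 930, ATL, IAD), (MIA, 3, 9480, ORD, SEA)}
π[dist, hours, code]: project onto (dist, hours, code) → {(930, 10, DEN), (930, 10, IAD), (930, 16, DEN), (930, 16, IAD), (930, 3, DEN), (930, 3, IAD), (9480, 10, SEA), (9480, 16, SEA), (9480, 3, SEA)}

{(930, 10, DEN), (930, 10, IAD), (930, 16, DEN), (930, 16, IAD), (930, 3, DEN), (930, 3, IAD), (9480, 10, SEA), (9480, 16, SEA), (9480, 3, SEA)}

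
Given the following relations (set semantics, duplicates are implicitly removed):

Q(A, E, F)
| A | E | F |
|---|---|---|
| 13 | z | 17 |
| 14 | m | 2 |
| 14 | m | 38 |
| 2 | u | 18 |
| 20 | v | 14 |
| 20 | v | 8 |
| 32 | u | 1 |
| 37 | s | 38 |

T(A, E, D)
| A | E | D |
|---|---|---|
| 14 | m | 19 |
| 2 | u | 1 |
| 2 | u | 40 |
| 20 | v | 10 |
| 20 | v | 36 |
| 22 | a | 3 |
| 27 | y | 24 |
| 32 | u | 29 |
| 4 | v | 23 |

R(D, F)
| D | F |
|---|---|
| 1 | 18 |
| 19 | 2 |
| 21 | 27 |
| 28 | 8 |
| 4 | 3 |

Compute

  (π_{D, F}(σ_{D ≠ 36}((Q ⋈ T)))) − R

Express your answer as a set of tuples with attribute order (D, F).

{(10, 14), (10, 8), (19, 38), (29, 1), (40, 18)}

Joining Q and T on A, E yields {(14, m, 2, 19), (14, m, 38, 19), (2, u, 18, 1), (2, u, 18, 40), (20, v, 14, 10), (20, v, 14, 36), (20, v, 8, 10), (20, v, 8, 36), (32, u, 1, 29)}.
σ[D ≠ 36]: keep tuples satisfying D ≠ 36 → {(14, m, 2, 19), (14, m, 38, 19), (2, u, 18, 1), (2, u, 18, 40), (20, v, 14, 10), (20, v, 8, 10), (32, u, 1, 29)}
π_{D, F} gives {(1, 18), (10, 14), (10, 8), (19, 2), (19, 38), (29, 1), (40, 18)}.
Difference: {(1, 18), (10, 14), (10, 8), (19, 2), (19, 38), (29, 1), (40, 18)} with {(1, 18), (19, 2), (21, 27), (28, 8), (4, 3)} → {(10, 14), (10, 8), (19, 38), (29, 1), (40, 18)}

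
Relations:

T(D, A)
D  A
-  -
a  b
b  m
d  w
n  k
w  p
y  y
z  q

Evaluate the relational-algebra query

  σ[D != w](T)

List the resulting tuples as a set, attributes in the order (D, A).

{(a, b), (b, m), (d, w), (n, k), (y, y), (z, q)}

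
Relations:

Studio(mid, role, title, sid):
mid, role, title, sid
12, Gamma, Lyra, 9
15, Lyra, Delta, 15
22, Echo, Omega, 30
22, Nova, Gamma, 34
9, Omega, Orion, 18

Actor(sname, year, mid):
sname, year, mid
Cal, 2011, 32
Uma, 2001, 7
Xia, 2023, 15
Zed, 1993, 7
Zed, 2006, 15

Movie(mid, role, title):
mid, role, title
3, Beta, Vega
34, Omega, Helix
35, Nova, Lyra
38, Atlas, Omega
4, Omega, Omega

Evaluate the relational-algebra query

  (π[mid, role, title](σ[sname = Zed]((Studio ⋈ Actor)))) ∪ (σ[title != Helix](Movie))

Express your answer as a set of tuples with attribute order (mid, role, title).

{(15, Lyra, Delta), (3, Beta, Vega), (35, Nova, Lyra), (38, Atlas, Omega), (4, Omega, Omega)}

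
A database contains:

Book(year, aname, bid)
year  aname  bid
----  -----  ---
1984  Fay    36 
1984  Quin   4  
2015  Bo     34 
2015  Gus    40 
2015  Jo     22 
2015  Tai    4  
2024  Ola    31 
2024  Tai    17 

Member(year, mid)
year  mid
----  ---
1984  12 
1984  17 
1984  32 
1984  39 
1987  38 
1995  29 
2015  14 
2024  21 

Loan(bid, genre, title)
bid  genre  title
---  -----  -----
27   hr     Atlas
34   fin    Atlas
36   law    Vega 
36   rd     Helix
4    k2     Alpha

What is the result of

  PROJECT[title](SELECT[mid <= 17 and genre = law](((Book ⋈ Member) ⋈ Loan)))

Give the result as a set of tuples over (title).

{Vega}

Book ⋈ Member (natural join on year): {(1984, Fay, 36, 12), (1984, Fay, 36, 17), (1984, Fay, 36, 32), (1984, Fay, 36, 39), (1984, Quin, 4, 12), (1984, Quin, 4, 17), (1984, Quin, 4, 32), (1984, Quin, 4, 39), (2015, Bo, 34, 14), (2015, Gus, 40, 14), (2015, Jo, 22, 14), (2015, Tai, 4, 14), (2024, Ola, 31, 21), (2024, Tai, 17, 21)}
(Book ⋈ Member) ⋈ Loan (natural join on bid): {(1984, Fay, 36, 12, law, Vega), (1984, Fay, 36, 12, rd, Helix), (1984, Fay, 36, 17, law, Vega), (1984, Fay, 36, 17, rd, Helix), (1984, Fay, 36, 32, law, Vega), (1984, Fay, 36, 32, rd, Helix), (1984, Fay, 36, 39, law, Vega), (1984, Fay, 36, 39, rd, Helix), (1984, Quin, 4, 12, k2, Alpha), (1984, Quin, 4, 17, k2, Alpha), (1984, Quin, 4, 32, k2, Alpha), (1984, Quin, 4, 39, k2, Alpha), (2015, Bo, 34, 14, fin, Atlas), (2015, Tai, 4, 14, k2, Alpha)}
Apply σ_{mid <= 17 and genre = law}; surviving tuples: {(1984, Fay, 36, 12, law, Vega), (1984, Fay, 36, 17, law, Vega)}
π_{title} gives {Vega} (1 duplicate(s) eliminated).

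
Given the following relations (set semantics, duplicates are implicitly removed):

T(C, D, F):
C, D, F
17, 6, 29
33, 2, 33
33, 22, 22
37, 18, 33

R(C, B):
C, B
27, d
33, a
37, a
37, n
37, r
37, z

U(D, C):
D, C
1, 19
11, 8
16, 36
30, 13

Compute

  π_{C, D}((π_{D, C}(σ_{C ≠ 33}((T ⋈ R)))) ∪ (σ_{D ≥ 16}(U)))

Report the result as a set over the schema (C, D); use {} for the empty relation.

T ⋈ R (natural join on C): {(33, 2, 33, a), (33, 22, 22, a), (37, 18, 33, a), (37, 18, 33, n), (37, 18, 33, r), (37, 18, 33, z)}
σ[C ≠ 33]: keep tuples satisfying C ≠ 33 → {(37, 18, 33, a), (37, 18, 33, n), (37, 18, 33, r), (37, 18, 33, z)}
π_{D, C} gives {(18, 37)} (3 duplicate(s) eliminated).
σ[D ≥ 16]: keep tuples satisfying D ≥ 16 → {(16, 36), (30, 13)}
Union: {(18, 37)} with {(16, 36), (30, 13)} → {(16, 36), (18, 37), (30, 13)}
π_{C, D} gives {(13, 30), (36, 16), (37, 18)}.

{(13, 30), (36, 16), (37, 18)}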